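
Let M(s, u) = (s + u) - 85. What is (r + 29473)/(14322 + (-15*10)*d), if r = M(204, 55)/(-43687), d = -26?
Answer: 1287586777/796064514 ≈ 1.6174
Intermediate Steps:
M(s, u) = -85 + s + u
r = -174/43687 (r = (-85 + 204 + 55)/(-43687) = 174*(-1/43687) = -174/43687 ≈ -0.0039829)
(r + 29473)/(14322 + (-15*10)*d) = (-174/43687 + 29473)/(14322 - 15*10*(-26)) = 1287586777/(43687*(14322 - 150*(-26))) = 1287586777/(43687*(14322 + 3900)) = (1287586777/43687)/18222 = (1287586777/43687)*(1/18222) = 1287586777/796064514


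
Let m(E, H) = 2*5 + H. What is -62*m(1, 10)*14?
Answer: -17360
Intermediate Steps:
m(E, H) = 10 + H
-62*m(1, 10)*14 = -62*(10 + 10)*14 = -62*20*14 = -1240*14 = -17360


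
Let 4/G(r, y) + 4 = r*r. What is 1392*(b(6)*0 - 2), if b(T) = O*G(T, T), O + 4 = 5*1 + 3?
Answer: -2784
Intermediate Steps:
G(r, y) = 4/(-4 + r²) (G(r, y) = 4/(-4 + r*r) = 4/(-4 + r²))
O = 4 (O = -4 + (5*1 + 3) = -4 + (5 + 3) = -4 + 8 = 4)
b(T) = 16/(-4 + T²) (b(T) = 4*(4/(-4 + T²)) = 16/(-4 + T²))
1392*(b(6)*0 - 2) = 1392*((16/(-4 + 6²))*0 - 2) = 1392*((16/(-4 + 36))*0 - 2) = 1392*((16/32)*0 - 2) = 1392*((16*(1/32))*0 - 2) = 1392*((½)*0 - 2) = 1392*(0 - 2) = 1392*(-2) = -2784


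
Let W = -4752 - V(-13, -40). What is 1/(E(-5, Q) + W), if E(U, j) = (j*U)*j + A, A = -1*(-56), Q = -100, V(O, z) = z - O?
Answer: -1/54669 ≈ -1.8292e-5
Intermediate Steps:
A = 56
E(U, j) = 56 + U*j² (E(U, j) = (j*U)*j + 56 = (U*j)*j + 56 = U*j² + 56 = 56 + U*j²)
W = -4725 (W = -4752 - (-40 - 1*(-13)) = -4752 - (-40 + 13) = -4752 - 1*(-27) = -4752 + 27 = -4725)
1/(E(-5, Q) + W) = 1/((56 - 5*(-100)²) - 4725) = 1/((56 - 5*10000) - 4725) = 1/((56 - 50000) - 4725) = 1/(-49944 - 4725) = 1/(-54669) = -1/54669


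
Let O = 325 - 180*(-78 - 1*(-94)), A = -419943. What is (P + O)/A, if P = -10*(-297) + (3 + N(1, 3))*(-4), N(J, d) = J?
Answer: -133/139981 ≈ -0.00095013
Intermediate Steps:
P = 2954 (P = -10*(-297) + (3 + 1)*(-4) = 2970 + 4*(-4) = 2970 - 16 = 2954)
O = -2555 (O = 325 - 180*(-78 + 94) = 325 - 180*16 = 325 - 2880 = -2555)
(P + O)/A = (2954 - 2555)/(-419943) = 399*(-1/419943) = -133/139981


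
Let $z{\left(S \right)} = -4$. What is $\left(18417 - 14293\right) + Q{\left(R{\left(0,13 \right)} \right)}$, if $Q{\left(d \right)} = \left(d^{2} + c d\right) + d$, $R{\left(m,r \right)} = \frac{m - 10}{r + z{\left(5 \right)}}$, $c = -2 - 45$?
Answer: $\frac{338284}{81} \approx 4176.3$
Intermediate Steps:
$c = -47$ ($c = -2 - 45 = -47$)
$R{\left(m,r \right)} = \frac{-10 + m}{-4 + r}$ ($R{\left(m,r \right)} = \frac{m - 10}{r - 4} = \frac{-10 + m}{-4 + r}$)
$Q{\left(d \right)} = d^{2} - 46 d$ ($Q{\left(d \right)} = \left(d^{2} - 47 d\right) + d = d^{2} - 46 d$)
$\left(18417 - 14293\right) + Q{\left(R{\left(0,13 \right)} \right)} = \left(18417 - 14293\right) + \frac{-10 + 0}{-4 + 13} \left(-46 + \frac{-10 + 0}{-4 + 13}\right) = 4124 + \frac{1}{9} \left(-10\right) \left(-46 + \frac{1}{9} \left(-10\right)\right) = 4124 - \frac{10 \left(-46 - \frac{10}{9}\right)}{9} = 4124 - - \frac{4240}{81} = 4124 + \frac{4240}{81} = \frac{338284}{81}$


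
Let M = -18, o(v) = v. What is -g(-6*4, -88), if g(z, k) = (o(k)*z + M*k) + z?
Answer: -3672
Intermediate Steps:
g(z, k) = z - 18*k + k*z (g(z, k) = (k*z - 18*k) + z = (-18*k + k*z) + z = z - 18*k + k*z)
-g(-6*4, -88) = -(-6*4 - 18*(-88) - (-528)*4) = -(-24 + 1584 - 88*(-24)) = -(-24 + 1584 + 2112) = -1*3672 = -3672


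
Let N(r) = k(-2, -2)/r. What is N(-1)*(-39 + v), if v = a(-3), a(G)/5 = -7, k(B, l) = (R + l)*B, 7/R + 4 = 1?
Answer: 1924/3 ≈ 641.33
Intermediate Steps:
R = -7/3 (R = 7/(-4 + 1) = 7/(-3) = 7*(-⅓) = -7/3 ≈ -2.3333)
k(B, l) = B*(-7/3 + l) (k(B, l) = (-7/3 + l)*B = B*(-7/3 + l))
a(G) = -35 (a(G) = 5*(-7) = -35)
N(r) = 26/(3*r) (N(r) = ((⅓)*(-2)*(-7 + 3*(-2)))/r = ((⅓)*(-2)*(-7 - 6))/r = ((⅓)*(-2)*(-13))/r = 26/(3*r))
v = -35
N(-1)*(-39 + v) = ((26/3)/(-1))*(-39 - 35) = ((26/3)*(-1))*(-74) = -26/3*(-74) = 1924/3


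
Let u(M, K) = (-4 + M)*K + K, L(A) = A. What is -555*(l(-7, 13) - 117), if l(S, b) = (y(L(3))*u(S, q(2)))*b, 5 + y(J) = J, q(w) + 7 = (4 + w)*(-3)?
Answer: 3672435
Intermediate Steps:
q(w) = -19 - 3*w (q(w) = -7 + (4 + w)*(-3) = -7 + (-12 - 3*w) = -19 - 3*w)
y(J) = -5 + J
u(M, K) = K + K*(-4 + M) (u(M, K) = K*(-4 + M) + K = K + K*(-4 + M))
l(S, b) = b*(-150 + 50*S) (l(S, b) = ((-5 + 3)*((-19 - 3*2)*(-3 + S)))*b = (-2*(-19 - 6)*(-3 + S))*b = (-(-50)*(-3 + S))*b = (-2*(75 - 25*S))*b = (-150 + 50*S)*b = b*(-150 + 50*S))
-555*(l(-7, 13) - 117) = -555*(50*13*(-3 - 7) - 117) = -555*(50*13*(-10) - 117) = -555*(-6500 - 117) = -555*(-6617) = 3672435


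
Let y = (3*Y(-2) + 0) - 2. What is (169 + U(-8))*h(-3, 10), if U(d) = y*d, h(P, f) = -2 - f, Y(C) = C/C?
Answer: -1932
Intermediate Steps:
Y(C) = 1
y = 1 (y = (3*1 + 0) - 2 = (3 + 0) - 2 = 3 - 2 = 1)
U(d) = d (U(d) = 1*d = d)
(169 + U(-8))*h(-3, 10) = (169 - 8)*(-2 - 1*10) = 161*(-2 - 10) = 161*(-12) = -1932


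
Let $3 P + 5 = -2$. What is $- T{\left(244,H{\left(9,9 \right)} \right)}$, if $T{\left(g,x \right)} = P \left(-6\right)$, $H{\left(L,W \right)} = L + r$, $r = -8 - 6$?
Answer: $-14$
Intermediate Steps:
$P = - \frac{7}{3}$ ($P = - \frac{5}{3} + \frac{1}{3} \left(-2\right) = - \frac{5}{3} - \frac{2}{3} = - \frac{7}{3} \approx -2.3333$)
$r = -14$ ($r = -8 - 6 = -14$)
$H{\left(L,W \right)} = -14 + L$ ($H{\left(L,W \right)} = L - 14 = -14 + L$)
$T{\left(g,x \right)} = 14$ ($T{\left(g,x \right)} = \left(- \frac{7}{3}\right) \left(-6\right) = 14$)
$- T{\left(244,H{\left(9,9 \right)} \right)} = \left(-1\right) 14 = -14$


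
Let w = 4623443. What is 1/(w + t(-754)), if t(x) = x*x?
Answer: 1/5191959 ≈ 1.9261e-7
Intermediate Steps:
t(x) = x**2
1/(w + t(-754)) = 1/(4623443 + (-754)**2) = 1/(4623443 + 568516) = 1/5191959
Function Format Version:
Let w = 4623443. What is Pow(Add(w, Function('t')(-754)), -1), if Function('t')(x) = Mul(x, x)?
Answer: Rational(1, 5191959) ≈ 1.9261e-7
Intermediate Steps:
Function('t')(x) = Pow(x, 2)
Pow(Add(w, Function('t')(-754)), -1) = Pow(Add(4623443, Pow(-754, 2)), -1) = Pow(Add(4623443, 568516), -1) = Pow(5191959, -1) = Rational(1, 5191959)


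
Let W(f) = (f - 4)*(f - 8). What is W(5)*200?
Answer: -600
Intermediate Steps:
W(f) = (-8 + f)*(-4 + f) (W(f) = (-4 + f)*(-8 + f) = (-8 + f)*(-4 + f))
W(5)*200 = (32 + 5² - 12*5)*200 = (32 + 25 - 60)*200 = -3*200 = -600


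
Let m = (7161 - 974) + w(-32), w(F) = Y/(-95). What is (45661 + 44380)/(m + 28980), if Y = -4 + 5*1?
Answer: 8553895/3340864 ≈ 2.5604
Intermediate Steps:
Y = 1 (Y = -4 + 5 = 1)
w(F) = -1/95 (w(F) = 1/(-95) = 1*(-1/95) = -1/95)
m = 587764/95 (m = (7161 - 974) - 1/95 = 6187 - 1/95 = 587764/95 ≈ 6187.0)
(45661 + 44380)/(m + 28980) = (45661 + 44380)/(587764/95 + 28980) = 90041/(3340864/95) = 90041*(95/3340864) = 8553895/3340864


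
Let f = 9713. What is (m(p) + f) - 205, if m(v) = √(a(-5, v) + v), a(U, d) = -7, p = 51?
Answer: 9508 + 2*√11 ≈ 9514.6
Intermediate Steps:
m(v) = √(-7 + v)
(m(p) + f) - 205 = (√(-7 + 51) + 9713) - 205 = (√44 + 9713) - 205 = (2*√11 + 9713) - 205 = (9713 + 2*√11) - 205 = 9508 + 2*√11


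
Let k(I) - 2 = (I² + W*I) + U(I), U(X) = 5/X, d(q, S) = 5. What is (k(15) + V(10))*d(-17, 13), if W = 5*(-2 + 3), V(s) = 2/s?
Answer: 4538/3 ≈ 1512.7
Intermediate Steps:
W = 5 (W = 5*1 = 5)
k(I) = 2 + I² + 5*I + 5/I (k(I) = 2 + ((I² + 5*I) + 5/I) = 2 + (I² + 5*I + 5/I) = 2 + I² + 5*I + 5/I)
(k(15) + V(10))*d(-17, 13) = ((2 + 15² + 5*15 + 5/15) + 2/10)*5 = ((2 + 225 + 75 + 5*(1/15)) + 2*(⅒))*5 = ((2 + 225 + 75 + ⅓) + ⅕)*5 = (907/3 + ⅕)*5 = (4538/15)*5 = 4538/3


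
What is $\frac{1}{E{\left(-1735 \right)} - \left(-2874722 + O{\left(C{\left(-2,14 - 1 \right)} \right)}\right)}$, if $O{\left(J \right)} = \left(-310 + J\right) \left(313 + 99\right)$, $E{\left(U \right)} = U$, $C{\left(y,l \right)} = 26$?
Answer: $\frac{1}{2989995} \approx 3.3445 \cdot 10^{-7}$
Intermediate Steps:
$O{\left(J \right)} = -127720 + 412 J$ ($O{\left(J \right)} = \left(-310 + J\right) 412 = -127720 + 412 J$)
$\frac{1}{E{\left(-1735 \right)} - \left(-2874722 + O{\left(C{\left(-2,14 - 1 \right)} \right)}\right)} = \frac{1}{-1735 + \left(2874722 - \left(-127720 + 412 \cdot 26\right)\right)} = \frac{1}{-1735 + \left(2874722 - \left(-127720 + 10712\right)\right)} = \frac{1}{-1735 + \left(2874722 - -117008\right)} = \frac{1}{-1735 + \left(2874722 + 117008\right)} = \frac{1}{-1735 + 2991730} = \frac{1}{2989995}$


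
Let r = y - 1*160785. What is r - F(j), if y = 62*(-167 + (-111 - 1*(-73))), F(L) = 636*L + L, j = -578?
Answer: 194691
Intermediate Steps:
F(L) = 637*L
y = -12710 (y = 62*(-167 + (-111 + 73)) = 62*(-167 - 38) = 62*(-205) = -12710)
r = -173495 (r = -12710 - 1*160785 = -12710 - 160785 = -173495)
r - F(j) = -173495 - 637*(-578) = -173495 - 1*(-368186) = -173495 + 368186 = 194691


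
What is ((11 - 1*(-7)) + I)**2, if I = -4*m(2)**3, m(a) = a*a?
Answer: 56644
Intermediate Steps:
m(a) = a**2
I = -256 (I = -4*(2**2)**3 = -4*4**3 = -4*64 = -256)
((11 - 1*(-7)) + I)**2 = ((11 - 1*(-7)) - 256)**2 = ((11 + 7) - 256)**2 = (18 - 256)**2 = (-238)**2 = 56644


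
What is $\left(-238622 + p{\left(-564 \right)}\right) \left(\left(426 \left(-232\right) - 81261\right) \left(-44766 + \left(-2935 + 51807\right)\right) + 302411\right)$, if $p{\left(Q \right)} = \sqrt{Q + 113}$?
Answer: $176379705562034 - 739159447 i \sqrt{451} \approx 1.7638 \cdot 10^{14} - 1.5697 \cdot 10^{10} i$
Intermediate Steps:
$p{\left(Q \right)} = \sqrt{113 + Q}$
$\left(-238622 + p{\left(-564 \right)}\right) \left(\left(426 \left(-232\right) - 81261\right) \left(-44766 + \left(-2935 + 51807\right)\right) + 302411\right) = \left(-238622 + \sqrt{113 - 564}\right) \left(\left(426 \left(-232\right) - 81261\right) \left(-44766 + \left(-2935 + 51807\right)\right) + 302411\right) = \left(-238622 + \sqrt{-451}\right) \left(\left(-98832 - 81261\right) \left(-44766 + 48872\right) + 302411\right) = \left(-238622 + i \sqrt{451}\right) \left(\left(-180093\right) 4106 + 302411\right) = \left(-238622 + i \sqrt{451}\right) \left(-739461858 + 302411\right) = \left(-238622 + i \sqrt{451}\right) \left(-739159447\right) = 176379705562034 - 739159447 i \sqrt{451}$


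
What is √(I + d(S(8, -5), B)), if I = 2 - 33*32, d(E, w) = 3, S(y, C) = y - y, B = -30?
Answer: I*√1051 ≈ 32.419*I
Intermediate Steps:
S(y, C) = 0
I = -1054 (I = 2 - 1056 = -1054)
√(I + d(S(8, -5), B)) = √(-1054 + 3) = √(-1051) = I*√1051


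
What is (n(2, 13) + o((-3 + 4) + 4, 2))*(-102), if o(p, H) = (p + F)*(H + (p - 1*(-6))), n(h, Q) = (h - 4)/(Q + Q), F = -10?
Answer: 86292/13 ≈ 6637.8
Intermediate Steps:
n(h, Q) = (-4 + h)/(2*Q) (n(h, Q) = (-4 + h)/((2*Q)) = (-4 + h)*(1/(2*Q)) = (-4 + h)/(2*Q))
o(p, H) = (-10 + p)*(6 + H + p) (o(p, H) = (p - 10)*(H + (p - 1*(-6))) = (-10 + p)*(H + (p + 6)) = (-10 + p)*(H + (6 + p)) = (-10 + p)*(6 + H + p))
(n(2, 13) + o((-3 + 4) + 4, 2))*(-102) = ((½)*(-4 + 2)/13 + (-60 + ((-3 + 4) + 4)² - 10*2 - 4*((-3 + 4) + 4) + 2*((-3 + 4) + 4)))*(-102) = ((½)*(1/13)*(-2) + (-60 + (1 + 4)² - 20 - 4*(1 + 4) + 2*(1 + 4)))*(-102) = (-1/13 + (-60 + 5² - 20 - 4*5 + 2*5))*(-102) = (-1/13 + (-60 + 25 - 20 - 20 + 10))*(-102) = (-1/13 - 65)*(-102) = -846/13*(-102) = 86292/13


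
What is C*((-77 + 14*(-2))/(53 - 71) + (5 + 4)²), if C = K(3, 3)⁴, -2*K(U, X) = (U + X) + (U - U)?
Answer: 14067/2 ≈ 7033.5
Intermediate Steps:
K(U, X) = -U/2 - X/2 (K(U, X) = -((U + X) + (U - U))/2 = -((U + X) + 0)/2 = -(U + X)/2 = -U/2 - X/2)
C = 81 (C = (-½*3 - ½*3)⁴ = (-3/2 - 3/2)⁴ = (-3)⁴ = 81)
C*((-77 + 14*(-2))/(53 - 71) + (5 + 4)²) = 81*((-77 + 14*(-2))/(53 - 71) + (5 + 4)²) = 81*((-77 - 28)/(-18) + 9²) = 81*(-105*(-1/18) + 81) = 81*(35/6 + 81) = 81*(521/6) = 14067/2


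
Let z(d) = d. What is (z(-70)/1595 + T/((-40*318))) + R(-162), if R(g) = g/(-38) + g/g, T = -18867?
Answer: 172245789/25698640 ≈ 6.7025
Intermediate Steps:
R(g) = 1 - g/38 (R(g) = g*(-1/38) + 1 = -g/38 + 1 = 1 - g/38)
(z(-70)/1595 + T/((-40*318))) + R(-162) = (-70/1595 - 18867/((-40*318))) + (1 - 1/38*(-162)) = (-70*1/1595 - 18867/(-12720)) + (1 + 81/19) = (-14/319 - 18867*(-1/12720)) + 100/19 = (-14/319 + 6289/4240) + 100/19 = 1946831/1352560 + 100/19 = 172245789/25698640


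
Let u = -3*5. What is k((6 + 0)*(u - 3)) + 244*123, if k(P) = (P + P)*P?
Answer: 53340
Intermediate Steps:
u = -15
k(P) = 2*P² (k(P) = (2*P)*P = 2*P²)
k((6 + 0)*(u - 3)) + 244*123 = 2*((6 + 0)*(-15 - 3))² + 244*123 = 2*(6*(-18))² + 30012 = 2*(-108)² + 30012 = 2*11664 + 30012 = 23328 + 30012 = 53340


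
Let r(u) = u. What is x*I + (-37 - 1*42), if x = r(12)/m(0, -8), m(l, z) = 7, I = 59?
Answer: 155/7 ≈ 22.143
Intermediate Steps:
x = 12/7 ≈ 1.7143
x*I + (-37 - 1*42) = (12/7)*59 + (-37 - 1*42) = 708/7 + (-37 - 42) = 708/7 - 79 = 155/7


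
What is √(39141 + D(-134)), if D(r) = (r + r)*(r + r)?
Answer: √110965 ≈ 333.11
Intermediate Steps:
D(r) = 4*r² (D(r) = (2*r)*(2*r) = 4*r²)
√(39141 + D(-134)) = √(39141 + 4*(-134)²) = √(39141 + 4*17956) = √(39141 + 71824) = √110965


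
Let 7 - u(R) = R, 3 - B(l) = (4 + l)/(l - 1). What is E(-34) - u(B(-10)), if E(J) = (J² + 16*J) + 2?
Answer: 6704/11 ≈ 609.45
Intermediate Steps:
E(J) = 2 + J² + 16*J
B(l) = 3 - (4 + l)/(-1 + l) (B(l) = 3 - (4 + l)/(l - 1) = 3 - (4 + l)/(-1 + l))
u(R) = 7 - R
E(-34) - u(B(-10)) = (2 + (-34)² + 16*(-34)) - (7 - (-7 + 2*(-10))/(-1 - 10)) = (2 + 1156 - 544) - (7 - (-7 - 20)/(-11)) = 614 - (7 - (-1)*(-27)/11) = 614 - (7 - 1*27/11) = 614 - (7 - 27/11) = 614 - 1*50/11 = 614 - 50/11 = 6704/11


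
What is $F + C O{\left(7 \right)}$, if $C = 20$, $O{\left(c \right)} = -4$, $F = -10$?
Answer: $-90$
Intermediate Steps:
$F + C O{\left(7 \right)} = -10 + 20 \left(-4\right) = -10 - 80 = -90$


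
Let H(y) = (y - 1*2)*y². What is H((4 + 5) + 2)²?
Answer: 1185921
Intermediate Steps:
H(y) = y²*(-2 + y) (H(y) = (y - 2)*y² = (-2 + y)*y² = y²*(-2 + y))
H((4 + 5) + 2)² = (((4 + 5) + 2)²*(-2 + ((4 + 5) + 2)))² = ((9 + 2)²*(-2 + (9 + 2)))² = (11²*(-2 + 11))² = (121*9)² = 1089² = 1185921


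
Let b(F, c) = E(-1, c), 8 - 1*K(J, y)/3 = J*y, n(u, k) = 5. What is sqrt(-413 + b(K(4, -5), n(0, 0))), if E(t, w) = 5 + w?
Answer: I*sqrt(403) ≈ 20.075*I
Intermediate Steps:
K(J, y) = 24 - 3*J*y
b(F, c) = 5 + c
sqrt(-413 + b(K(4, -5), n(0, 0))) = sqrt(-413 + (5 + 5)) = sqrt(-413 + 10) = sqrt(-403) = I*sqrt(403)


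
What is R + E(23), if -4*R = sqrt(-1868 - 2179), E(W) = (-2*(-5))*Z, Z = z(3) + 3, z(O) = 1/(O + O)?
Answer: 95/3 - I*sqrt(4047)/4 ≈ 31.667 - 15.904*I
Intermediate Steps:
z(O) = 1/(2*O)
Z = 19/6 (Z = (1/2)/3 + 3 = (1/2)*(1/3) + 3 = 1/6 + 3 = 19/6 ≈ 3.1667)
E(W) = 95/3 (E(W) = -2*(-5)*(19/6) = 10*(19/6) = 95/3)
R = -I*sqrt(4047)/4 (R = -sqrt(-1868 - 2179)/4 = -I*sqrt(4047)/4 ≈ -15.904*I)
R + E(23) = -I*sqrt(4047)/4 + 95/3 = 95/3 - I*sqrt(4047)/4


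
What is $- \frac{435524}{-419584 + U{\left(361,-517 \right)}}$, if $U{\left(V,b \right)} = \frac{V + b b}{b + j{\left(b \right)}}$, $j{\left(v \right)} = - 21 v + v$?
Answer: $\frac{2139076126}{2060652991} \approx 1.0381$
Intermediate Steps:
$j{\left(v \right)} = - 20 v$
$U{\left(V,b \right)} = - \frac{V + b^{2}}{19 b}$ ($U{\left(V,b \right)} = \frac{V + b b}{b - 20 b} = \frac{V + b^{2}}{\left(-19\right) b} = \left(V + b^{2}\right) \left(- \frac{1}{19 b}\right) = - \frac{V + b^{2}}{19 b}$)
$- \frac{435524}{-419584 + U{\left(361,-517 \right)}} = - \frac{435524}{-419584 + \frac{\left(-1\right) 361 - \left(-517\right)^{2}}{19 \left(-517\right)}} = - \frac{435524}{-419584 + \frac{1}{19} \left(- \frac{1}{517}\right) \left(-361 - 267289\right)} = - \frac{435524}{-419584 + \frac{1}{19} \left(- \frac{1}{517}\right) \left(-267650\right)} = - \frac{435524}{-419584 + \frac{267650}{9823}} = - \frac{435524}{- \frac{4121305982}{9823}} = \left(-435524\right) \left(- \frac{9823}{4121305982}\right) = \frac{2139076126}{2060652991}$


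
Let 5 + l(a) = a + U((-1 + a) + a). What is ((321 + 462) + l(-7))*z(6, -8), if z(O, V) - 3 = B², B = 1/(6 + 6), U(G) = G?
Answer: 9093/4 ≈ 2273.3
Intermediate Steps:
B = 1/12 ≈ 0.083333
l(a) = -6 + 3*a (l(a) = -5 + (a + ((-1 + a) + a)) = -5 + (a + (-1 + 2*a)) = -5 + (-1 + 3*a) = -6 + 3*a)
z(O, V) = 433/144 (z(O, V) = 3 + (1/12)² = 3 + 1/144 = 433/144)
((321 + 462) + l(-7))*z(6, -8) = ((321 + 462) + (-6 + 3*(-7)))*(433/144) = (783 + (-6 - 21))*(433/144) = (783 - 27)*(433/144) = 756*(433/144) = 9093/4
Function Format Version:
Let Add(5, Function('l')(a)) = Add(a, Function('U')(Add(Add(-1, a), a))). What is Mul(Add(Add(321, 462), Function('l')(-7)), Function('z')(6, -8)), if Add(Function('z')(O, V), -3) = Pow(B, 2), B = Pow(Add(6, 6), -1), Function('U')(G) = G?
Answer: Rational(9093, 4) ≈ 2273.3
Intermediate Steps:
B = Rational(1, 12) (B = Pow(12, -1) = Rational(1, 12) ≈ 0.083333)
Function('l')(a) = Add(-6, Mul(3, a)) (Function('l')(a) = Add(-5, Add(a, Add(Add(-1, a), a))) = Add(-5, Add(a, Add(-1, Mul(2, a)))) = Add(-5, Add(-1, Mul(3, a))) = Add(-6, Mul(3, a)))
Function('z')(O, V) = Rational(433, 144) (Function('z')(O, V) = Add(3, Pow(Rational(1, 12), 2)) = Add(3, Rational(1, 144)) = Rational(433, 144))
Mul(Add(Add(321, 462), Function('l')(-7)), Function('z')(6, -8)) = Mul(Add(Add(321, 462), Add(-6, Mul(3, -7))), Rational(433, 144)) = Mul(Add(783, Add(-6, -21)), Rational(433, 144)) = Mul(Add(783, -27), Rational(433, 144)) = Mul(756, Rational(433, 144)) = Rational(9093, 4)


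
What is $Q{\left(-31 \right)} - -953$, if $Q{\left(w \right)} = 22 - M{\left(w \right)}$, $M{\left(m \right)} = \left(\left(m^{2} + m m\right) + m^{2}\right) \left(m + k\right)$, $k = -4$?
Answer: $101880$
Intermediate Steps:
$M{\left(m \right)} = 3 m^{2} \left(-4 + m\right)$ ($M{\left(m \right)} = \left(\left(m^{2} + m m\right) + m^{2}\right) \left(m - 4\right) = \left(\left(m^{2} + m^{2}\right) + m^{2}\right) \left(-4 + m\right) = \left(2 m^{2} + m^{2}\right) \left(-4 + m\right) = 3 m^{2} \left(-4 + m\right)$)
$Q{\left(w \right)} = 22 - 3 w^{2} \left(-4 + w\right)$
$Q{\left(-31 \right)} - -953 = \left(22 + 3 \left(-31\right)^{2} \left(4 - -31\right)\right) - -953 = \left(22 + 3 \cdot 961 \left(4 + 31\right)\right) + 953 = \left(22 + 3 \cdot 961 \cdot 35\right) + 953 = \left(22 + 100905\right) + 953 = 100927 + 953 = 101880$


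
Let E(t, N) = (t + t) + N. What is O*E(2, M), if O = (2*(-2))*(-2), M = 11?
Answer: 120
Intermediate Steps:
E(t, N) = N + 2*t (E(t, N) = 2*t + N = N + 2*t)
O = 8 (O = -4*(-2) = 8)
O*E(2, M) = 8*(11 + 2*2) = 8*(11 + 4) = 8*15 = 120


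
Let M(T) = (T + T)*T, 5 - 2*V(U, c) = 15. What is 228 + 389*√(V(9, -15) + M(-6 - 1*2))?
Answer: 228 + 389*√123 ≈ 4542.2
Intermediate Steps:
V(U, c) = -5 (V(U, c) = 5/2 - ½*15 = 5/2 - 15/2 = -5)
M(T) = 2*T² (M(T) = (2*T)*T = 2*T²)
228 + 389*√(V(9, -15) + M(-6 - 1*2)) = 228 + 389*√(-5 + 2*(-6 - 1*2)²) = 228 + 389*√(-5 + 2*(-6 - 2)²) = 228 + 389*√(-5 + 2*(-8)²) = 228 + 389*√(-5 + 2*64) = 228 + 389*√(-5 + 128) = 228 + 389*√123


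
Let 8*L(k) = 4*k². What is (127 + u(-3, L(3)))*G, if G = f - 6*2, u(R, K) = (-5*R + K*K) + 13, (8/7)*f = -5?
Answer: -91831/32 ≈ -2869.7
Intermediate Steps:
L(k) = k²/2 (L(k) = (4*k²)/8 = k²/2)
f = -35/8 (f = (7/8)*(-5) = -35/8 ≈ -4.3750)
u(R, K) = 13 + K² - 5*R (u(R, K) = (-5*R + K²) + 13 = (K² - 5*R) + 13 = 13 + K² - 5*R)
G = -131/8 (G = -35/8 - 6*2 = -35/8 - 12 = -131/8 ≈ -16.375)
(127 + u(-3, L(3)))*G = (127 + (13 + ((½)*3²)² - 5*(-3)))*(-131/8) = (127 + (13 + ((½)*9)² + 15))*(-131/8) = (127 + (13 + (9/2)² + 15))*(-131/8) = (127 + (13 + 81/4 + 15))*(-131/8) = (127 + 193/4)*(-131/8) = (701/4)*(-131/8) = -91831/32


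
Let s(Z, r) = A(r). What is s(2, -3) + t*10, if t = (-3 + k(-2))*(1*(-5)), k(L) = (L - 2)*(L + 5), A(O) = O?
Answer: 747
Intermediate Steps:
k(L) = (-2 + L)*(5 + L)
s(Z, r) = r
t = 75 (t = (-3 + (-10 + (-2)**2 + 3*(-2)))*(1*(-5)) = (-3 + (-10 + 4 - 6))*(-5) = (-3 - 12)*(-5) = -15*(-5) = 75)
s(2, -3) + t*10 = -3 + 75*10 = -3 + 750 = 747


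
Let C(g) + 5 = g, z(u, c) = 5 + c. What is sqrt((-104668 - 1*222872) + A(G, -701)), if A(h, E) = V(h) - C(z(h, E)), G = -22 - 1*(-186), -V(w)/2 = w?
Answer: I*sqrt(327167) ≈ 571.99*I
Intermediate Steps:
V(w) = -2*w
G = 164 (G = -22 + 186 = 164)
C(g) = -5 + g
A(h, E) = -E - 2*h (A(h, E) = -2*h - (-5 + (5 + E)) = -2*h - E = -E - 2*h)
sqrt((-104668 - 1*222872) + A(G, -701)) = sqrt((-104668 - 1*222872) + (-1*(-701) - 2*164)) = sqrt((-104668 - 222872) + (701 - 328)) = sqrt(-327540 + 373) = sqrt(-327167) = I*sqrt(327167)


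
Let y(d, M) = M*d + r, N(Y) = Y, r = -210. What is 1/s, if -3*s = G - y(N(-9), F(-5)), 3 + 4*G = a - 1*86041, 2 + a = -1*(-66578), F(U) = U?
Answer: 3/4702 ≈ 0.00063803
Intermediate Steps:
a = 66576 (a = -2 - 1*(-66578) = -2 + 66578 = 66576)
y(d, M) = -210 + M*d (y(d, M) = M*d - 210 = -210 + M*d)
G = -4867 (G = -¾ + (66576 - 1*86041)/4 = -¾ + (66576 - 86041)/4 = -¾ + (¼)*(-19465) = -¾ - 19465/4 = -4867)
s = 4702/3 (s = -(-4867 - (-210 - 5*(-9)))/3 = -(-4867 - (-210 + 45))/3 = -(-4867 - 1*(-165))/3 = -(-4867 + 165)/3 = -⅓*(-4702) = 4702/3 ≈ 1567.3)
1/s = 1/(4702/3) = 3/4702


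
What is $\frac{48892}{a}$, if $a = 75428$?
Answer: $\frac{12223}{18857} \approx 0.64819$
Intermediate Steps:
$\frac{48892}{a} = \frac{48892}{75428} = 48892 \cdot \frac{1}{75428} = \frac{12223}{18857}$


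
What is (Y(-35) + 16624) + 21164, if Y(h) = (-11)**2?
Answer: 37909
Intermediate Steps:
Y(h) = 121
(Y(-35) + 16624) + 21164 = (121 + 16624) + 21164 = 16745 + 21164 = 37909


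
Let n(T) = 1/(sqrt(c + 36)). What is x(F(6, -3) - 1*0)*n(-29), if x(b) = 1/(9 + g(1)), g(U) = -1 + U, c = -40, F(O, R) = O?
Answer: -I/18 ≈ -0.055556*I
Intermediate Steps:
n(T) = -I/2 (n(T) = 1/(sqrt(-40 + 36)) = 1/(sqrt(-4)) = 1/(2*I) = -I/2)
x(b) = 1/9 (x(b) = 1/(9 + (-1 + 1)) = 1/(9 + 0) = 1/9)
x(F(6, -3) - 1*0)*n(-29) = (-I/2)/9 = -I/18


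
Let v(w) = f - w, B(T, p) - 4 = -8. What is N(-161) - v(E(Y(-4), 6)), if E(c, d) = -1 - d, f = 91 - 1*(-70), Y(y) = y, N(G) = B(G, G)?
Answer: -172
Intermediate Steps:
B(T, p) = -4 (B(T, p) = 4 - 8 = -4)
N(G) = -4
f = 161 (f = 91 + 70 = 161)
v(w) = 161 - w
N(-161) - v(E(Y(-4), 6)) = -4 - (161 - (-1 - 1*6)) = -4 - (161 - (-1 - 6)) = -4 - (161 - 1*(-7)) = -4 - (161 + 7) = -4 - 1*168 = -4 - 168 = -172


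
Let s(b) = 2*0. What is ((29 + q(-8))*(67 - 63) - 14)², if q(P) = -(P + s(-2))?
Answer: 17956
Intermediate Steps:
s(b) = 0
q(P) = -P (q(P) = -(P + 0) = -P)
((29 + q(-8))*(67 - 63) - 14)² = ((29 - 1*(-8))*(67 - 63) - 14)² = ((29 + 8)*4 - 14)² = (37*4 - 14)² = (148 - 14)² = 134² = 17956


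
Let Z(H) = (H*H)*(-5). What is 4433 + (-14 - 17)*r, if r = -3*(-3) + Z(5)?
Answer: 8029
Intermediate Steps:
Z(H) = -5*H**2 (Z(H) = H**2*(-5) = -5*H**2)
r = -116 (r = -3*(-3) - 5*5**2 = 9 - 5*25 = 9 - 125 = -116)
4433 + (-14 - 17)*r = 4433 + (-14 - 17)*(-116) = 4433 - 31*(-116) = 4433 + 3596 = 8029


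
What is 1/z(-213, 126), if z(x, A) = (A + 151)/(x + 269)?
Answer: 56/277 ≈ 0.20217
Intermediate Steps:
z(x, A) = (151 + A)/(269 + x)
1/z(-213, 126) = 1/((151 + 126)/(269 - 213)) = 1/(277/56) = 56/277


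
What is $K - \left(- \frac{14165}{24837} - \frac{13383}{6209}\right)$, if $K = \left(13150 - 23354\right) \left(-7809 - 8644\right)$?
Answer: $\frac{25890256425710452}{154212933} \approx 1.6789 \cdot 10^{8}$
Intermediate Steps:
$K = 167886412$ ($K = \left(-10204\right) \left(-16453\right) = 167886412$)
$K - \left(- \frac{14165}{24837} - \frac{13383}{6209}\right) = 167886412 - \left(- \frac{14165}{24837} - \frac{13383}{6209}\right) = 167886412 - - \frac{420344056}{154212933} = 167886412 + \left(\frac{14165}{24837} + \frac{13383}{6209}\right) = 167886412 + \frac{420344056}{154212933} = \frac{25890256425710452}{154212933}$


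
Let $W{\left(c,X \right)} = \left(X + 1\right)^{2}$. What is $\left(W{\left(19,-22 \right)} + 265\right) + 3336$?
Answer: $4042$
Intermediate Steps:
$W{\left(c,X \right)} = \left(1 + X\right)^{2}$
$\left(W{\left(19,-22 \right)} + 265\right) + 3336 = \left(\left(1 - 22\right)^{2} + 265\right) + 3336 = \left(\left(-21\right)^{2} + 265\right) + 3336 = \left(441 + 265\right) + 3336 = 706 + 3336 = 4042$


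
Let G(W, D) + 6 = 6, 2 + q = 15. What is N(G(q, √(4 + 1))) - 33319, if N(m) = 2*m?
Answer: -33319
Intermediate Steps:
q = 13 (q = -2 + 15 = 13)
G(W, D) = 0 (G(W, D) = -6 + 6 = 0)
N(G(q, √(4 + 1))) - 33319 = 2*0 - 33319 = 0 - 33319 = -33319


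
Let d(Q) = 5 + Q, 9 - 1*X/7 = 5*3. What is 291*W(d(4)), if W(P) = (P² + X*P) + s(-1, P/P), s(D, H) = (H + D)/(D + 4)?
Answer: -86427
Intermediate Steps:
s(D, H) = (D + H)/(4 + D)
X = -42 (X = 63 - 35*3 = 63 - 7*15 = 63 - 105 = -42)
W(P) = P² - 42*P (W(P) = (P² - 42*P) + (-1 + P/P)/(4 - 1) = (P² - 42*P) + (-1 + 1)/3 = (P² - 42*P) + (⅓)*0 = (P² - 42*P) + 0 = P² - 42*P)
291*W(d(4)) = 291*((5 + 4)*(-42 + (5 + 4))) = 291*(9*(-42 + 9)) = 291*(9*(-33)) = 291*(-297) = -86427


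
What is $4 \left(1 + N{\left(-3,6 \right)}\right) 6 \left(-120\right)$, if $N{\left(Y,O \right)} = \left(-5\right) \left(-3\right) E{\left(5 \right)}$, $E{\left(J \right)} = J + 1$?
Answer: $-262080$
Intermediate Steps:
$E{\left(J \right)} = 1 + J$
$N{\left(Y,O \right)} = 90$ ($N{\left(Y,O \right)} = \left(-5\right) \left(-3\right) \left(1 + 5\right) = 15 \cdot 6 = 90$)
$4 \left(1 + N{\left(-3,6 \right)}\right) 6 \left(-120\right) = 4 \left(1 + 90\right) 6 \left(-120\right) = 4 \cdot 91 \left(-720\right) = 364 \left(-720\right) = -262080$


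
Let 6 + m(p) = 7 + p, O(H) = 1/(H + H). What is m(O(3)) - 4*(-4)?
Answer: 103/6 ≈ 17.167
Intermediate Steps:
O(H) = 1/(2*H)
m(p) = 1 + p (m(p) = -6 + (7 + p) = 1 + p)
m(O(3)) - 4*(-4) = (1 + (½)/3) - 4*(-4) = (1 + (½)*(⅓)) - 1*(-16) = (1 + ⅙) + 16 = 7/6 + 16 = 103/6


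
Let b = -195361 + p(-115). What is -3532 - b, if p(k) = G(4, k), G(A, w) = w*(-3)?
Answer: 191484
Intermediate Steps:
G(A, w) = -3*w
p(k) = -3*k
b = -195016 (b = -195361 - 3*(-115) = -195361 + 345 = -195016)
-3532 - b = -3532 - 1*(-195016) = -3532 + 195016 = 191484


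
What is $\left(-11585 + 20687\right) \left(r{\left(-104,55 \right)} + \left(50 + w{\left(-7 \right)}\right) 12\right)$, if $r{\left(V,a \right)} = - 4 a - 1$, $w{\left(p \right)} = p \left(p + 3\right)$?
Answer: $6507930$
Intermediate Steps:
$w{\left(p \right)} = p \left(3 + p\right)$
$r{\left(V,a \right)} = -1 - 4 a$
$\left(-11585 + 20687\right) \left(r{\left(-104,55 \right)} + \left(50 + w{\left(-7 \right)}\right) 12\right) = \left(-11585 + 20687\right) \left(\left(-1 - 220\right) + \left(50 - 7 \left(3 - 7\right)\right) 12\right) = 9102 \left(\left(-1 - 220\right) + \left(50 - -28\right) 12\right) = 9102 \left(-221 + \left(50 + 28\right) 12\right) = 9102 \left(-221 + 78 \cdot 12\right) = 9102 \left(-221 + 936\right) = 9102 \cdot 715 = 6507930$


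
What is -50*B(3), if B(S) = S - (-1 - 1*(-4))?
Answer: 0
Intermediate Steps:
B(S) = -3 + S (B(S) = S - (-1 + 4) = S - 1*3 = S - 3 = -3 + S)
-50*B(3) = -50*(-3 + 3) = -50*0 = 0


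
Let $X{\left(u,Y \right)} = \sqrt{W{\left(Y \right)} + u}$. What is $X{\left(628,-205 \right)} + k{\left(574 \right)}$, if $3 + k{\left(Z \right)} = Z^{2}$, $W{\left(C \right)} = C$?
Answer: $329473 + 3 \sqrt{47} \approx 3.2949 \cdot 10^{5}$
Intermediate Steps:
$k{\left(Z \right)} = -3 + Z^{2}$
$X{\left(u,Y \right)} = \sqrt{Y + u}$
$X{\left(628,-205 \right)} + k{\left(574 \right)} = \sqrt{-205 + 628} - \left(3 - 574^{2}\right) = \sqrt{423} + \left(-3 + 329476\right) = 3 \sqrt{47} + 329473 = 329473 + 3 \sqrt{47}$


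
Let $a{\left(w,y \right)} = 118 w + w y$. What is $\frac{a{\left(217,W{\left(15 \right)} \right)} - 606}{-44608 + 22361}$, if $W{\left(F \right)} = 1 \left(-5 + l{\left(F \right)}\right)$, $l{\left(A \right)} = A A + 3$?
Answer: $- \frac{73391}{22247} \approx -3.2989$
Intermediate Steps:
$l{\left(A \right)} = 3 + A^{2}$ ($l{\left(A \right)} = A^{2} + 3 = 3 + A^{2}$)
$W{\left(F \right)} = -2 + F^{2}$ ($W{\left(F \right)} = 1 \left(-5 + \left(3 + F^{2}\right)\right) = 1 \left(-2 + F^{2}\right) = -2 + F^{2}$)
$\frac{a{\left(217,W{\left(15 \right)} \right)} - 606}{-44608 + 22361} = \frac{217 \left(118 - \left(2 - 15^{2}\right)\right) - 606}{-44608 + 22361} = \frac{217 \left(118 + \left(-2 + 225\right)\right) - 606}{-22247} = \left(217 \left(118 + 223\right) - 606\right) \left(- \frac{1}{22247}\right) = \left(217 \cdot 341 - 606\right) \left(- \frac{1}{22247}\right) = \left(73997 - 606\right) \left(- \frac{1}{22247}\right) = 73391 \left(- \frac{1}{22247}\right) = - \frac{73391}{22247}$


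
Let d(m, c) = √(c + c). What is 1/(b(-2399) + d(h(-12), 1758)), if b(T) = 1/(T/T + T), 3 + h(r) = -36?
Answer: 2398/20218420463 + 11500808*√879/20218420463 ≈ 0.016865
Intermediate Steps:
h(r) = -39 (h(r) = -3 - 36 = -39)
d(m, c) = √2*√c (d(m, c) = √(2*c) = √2*√c)
b(T) = 1/(1 + T)
1/(b(-2399) + d(h(-12), 1758)) = 1/(1/(1 - 2399) + √2*√1758) = 1/(1/(-2398) + 2*√879) = 1/(-1/2398 + 2*√879)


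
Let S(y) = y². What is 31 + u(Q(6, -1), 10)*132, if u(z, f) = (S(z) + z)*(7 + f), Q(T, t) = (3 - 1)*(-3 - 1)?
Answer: 125695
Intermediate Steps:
Q(T, t) = -8 (Q(T, t) = 2*(-4) = -8)
u(z, f) = (7 + f)*(z + z²) (u(z, f) = (z² + z)*(7 + f) = (z + z²)*(7 + f) = (7 + f)*(z + z²))
31 + u(Q(6, -1), 10)*132 = 31 - 8*(7 + 10 + 7*(-8) + 10*(-8))*132 = 31 - 8*(7 + 10 - 56 - 80)*132 = 31 - 8*(-119)*132 = 31 + 952*132 = 31 + 125664 = 125695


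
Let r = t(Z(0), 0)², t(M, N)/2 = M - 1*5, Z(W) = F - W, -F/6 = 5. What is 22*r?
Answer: 107800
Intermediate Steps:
F = -30 (F = -6*5 = -30)
Z(W) = -30 - W
t(M, N) = -10 + 2*M (t(M, N) = 2*(M - 1*5) = 2*(M - 5) = 2*(-5 + M) = -10 + 2*M)
r = 4900 (r = (-10 + 2*(-30 - 1*0))² = (-10 + 2*(-30 + 0))² = (-10 + 2*(-30))² = (-10 - 60)² = (-70)² = 4900)
22*r = 22*4900 = 107800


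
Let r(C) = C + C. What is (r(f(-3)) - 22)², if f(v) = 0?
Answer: 484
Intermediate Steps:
r(C) = 2*C
(r(f(-3)) - 22)² = (2*0 - 22)² = (0 - 22)² = (-22)² = 484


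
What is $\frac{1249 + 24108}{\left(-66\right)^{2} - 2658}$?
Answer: $\frac{25357}{1698} \approx 14.933$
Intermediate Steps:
$\frac{1249 + 24108}{\left(-66\right)^{2} - 2658} = \frac{25357}{4356 - 2658} = \frac{25357}{1698}$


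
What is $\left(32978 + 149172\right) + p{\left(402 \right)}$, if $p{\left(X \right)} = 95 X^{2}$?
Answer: $15534530$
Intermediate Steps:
$\left(32978 + 149172\right) + p{\left(402 \right)} = \left(32978 + 149172\right) + 95 \cdot 402^{2} = 182150 + 95 \cdot 161604 = 182150 + 15352380 = 15534530$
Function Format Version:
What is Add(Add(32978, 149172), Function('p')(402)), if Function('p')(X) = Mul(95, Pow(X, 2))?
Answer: 15534530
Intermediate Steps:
Add(Add(32978, 149172), Function('p')(402)) = Add(Add(32978, 149172), Mul(95, Pow(402, 2))) = Add(182150, Mul(95, 161604)) = Add(182150, 15352380) = 15534530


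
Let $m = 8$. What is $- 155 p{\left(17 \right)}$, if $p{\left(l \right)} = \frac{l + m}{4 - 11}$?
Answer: $\frac{3875}{7} \approx 553.57$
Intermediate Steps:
$p{\left(l \right)} = - \frac{8}{7} - \frac{l}{7}$ ($p{\left(l \right)} = \frac{l + 8}{4 - 11} = \frac{8 + l}{-7} = \left(8 + l\right) \left(- \frac{1}{7}\right) = - \frac{8}{7} - \frac{l}{7}$)
$- 155 p{\left(17 \right)} = - 155 \left(- \frac{8}{7} - \frac{17}{7}\right) = \left(-155\right) \left(- \frac{25}{7}\right) = \frac{3875}{7}$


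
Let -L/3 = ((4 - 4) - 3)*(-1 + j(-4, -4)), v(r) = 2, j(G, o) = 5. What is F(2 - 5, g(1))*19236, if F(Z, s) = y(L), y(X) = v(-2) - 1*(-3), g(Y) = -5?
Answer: 96180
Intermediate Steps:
L = 36 (L = -3*((4 - 4) - 3)*(-1 + 5) = -3*(0 - 3)*4 = -(-9)*4 = -3*(-12) = 36)
y(X) = 5 (y(X) = 2 - 1*(-3) = 2 + 3 = 5)
F(Z, s) = 5
F(2 - 5, g(1))*19236 = 5*19236 = 96180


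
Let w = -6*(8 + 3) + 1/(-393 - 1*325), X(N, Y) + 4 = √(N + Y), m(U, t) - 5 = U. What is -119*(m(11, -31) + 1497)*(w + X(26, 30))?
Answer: 9049342267/718 - 360094*√14 ≈ 1.1256e+7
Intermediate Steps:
m(U, t) = 5 + U
X(N, Y) = -4 + √(N + Y)
w = -47389/718 (w = -6*11 + 1/(-393 - 325) = -66 + 1/(-718) = -66 - 1/718 = -47389/718 ≈ -66.001)
-119*(m(11, -31) + 1497)*(w + X(26, 30)) = -119*((5 + 11) + 1497)*(-47389/718 + (-4 + √(26 + 30))) = -119*(16 + 1497)*(-47389/718 + (-4 + √56)) = -180047*(-47389/718 + (-4 + 2*√14)) = -180047*(-50261/718 + 2*√14) = -119*(-76044893/718 + 3026*√14) = 9049342267/718 - 360094*√14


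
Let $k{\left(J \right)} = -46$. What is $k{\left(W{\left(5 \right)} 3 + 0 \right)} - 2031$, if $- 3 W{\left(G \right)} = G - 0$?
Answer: $-2077$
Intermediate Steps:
$W{\left(G \right)} = - \frac{G}{3}$ ($W{\left(G \right)} = - \frac{G - 0}{3} = - \frac{G + 0}{3} = - \frac{G}{3}$)
$k{\left(W{\left(5 \right)} 3 + 0 \right)} - 2031 = -46 - 2031 = -2077$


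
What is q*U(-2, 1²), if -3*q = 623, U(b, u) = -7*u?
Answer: 4361/3 ≈ 1453.7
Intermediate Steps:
q = -623/3 (q = -⅓*623 = -623/3 ≈ -207.67)
q*U(-2, 1²) = -(-4361)*1²/3 = -(-4361)/3 = -623/3*(-7) = 4361/3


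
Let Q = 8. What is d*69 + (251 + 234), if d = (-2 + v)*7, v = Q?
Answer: 3383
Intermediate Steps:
v = 8
d = 42 (d = (-2 + 8)*7 = 6*7 = 42)
d*69 + (251 + 234) = 42*69 + (251 + 234) = 2898 + 485 = 3383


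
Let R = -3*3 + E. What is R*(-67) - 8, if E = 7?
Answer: 126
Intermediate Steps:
R = -2 (R = -3*3 + 7 = -9 + 7 = -2)
R*(-67) - 8 = -2*(-67) - 8 = 134 - 8 = 126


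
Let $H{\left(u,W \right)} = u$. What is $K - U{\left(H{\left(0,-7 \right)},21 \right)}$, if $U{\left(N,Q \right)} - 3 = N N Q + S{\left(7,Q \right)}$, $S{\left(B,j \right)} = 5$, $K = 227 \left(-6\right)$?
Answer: $-1370$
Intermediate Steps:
$K = -1362$
$U{\left(N,Q \right)} = 8 + Q N^{2}$ ($U{\left(N,Q \right)} = 3 + \left(N N Q + 5\right) = 3 + \left(N^{2} Q + 5\right) = 3 + \left(Q N^{2} + 5\right) = 3 + \left(5 + Q N^{2}\right) = 8 + Q N^{2}$)
$K - U{\left(H{\left(0,-7 \right)},21 \right)} = -1362 - \left(8 + 21 \cdot 0^{2}\right) = -1362 - \left(8 + 21 \cdot 0\right) = -1362 - \left(8 + 0\right) = -1362 - 8 = -1370$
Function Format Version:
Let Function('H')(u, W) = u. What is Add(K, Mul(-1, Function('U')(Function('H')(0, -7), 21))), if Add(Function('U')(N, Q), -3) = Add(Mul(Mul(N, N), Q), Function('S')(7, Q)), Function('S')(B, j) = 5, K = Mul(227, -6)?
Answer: -1370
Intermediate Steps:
K = -1362
Function('U')(N, Q) = Add(8, Mul(Q, Pow(N, 2))) (Function('U')(N, Q) = Add(3, Add(Mul(Mul(N, N), Q), 5)) = Add(3, Add(Mul(Pow(N, 2), Q), 5)) = Add(3, Add(Mul(Q, Pow(N, 2)), 5)) = Add(3, Add(5, Mul(Q, Pow(N, 2)))) = Add(8, Mul(Q, Pow(N, 2))))
Add(K, Mul(-1, Function('U')(Function('H')(0, -7), 21))) = Add(-1362, Mul(-1, Add(8, Mul(21, Pow(0, 2))))) = Add(-1362, Mul(-1, Add(8, Mul(21, 0)))) = Add(-1362, Mul(-1, Add(8, 0))) = Add(-1362, Mul(-1, 8)) = Add(-1362, -8) = -1370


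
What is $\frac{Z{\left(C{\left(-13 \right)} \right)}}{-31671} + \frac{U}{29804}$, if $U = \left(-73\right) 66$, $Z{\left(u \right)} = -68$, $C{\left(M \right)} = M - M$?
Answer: $- \frac{4428359}{27762426} \approx -0.15951$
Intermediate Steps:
$C{\left(M \right)} = 0$
$U = -4818$
$\frac{Z{\left(C{\left(-13 \right)} \right)}}{-31671} + \frac{U}{29804} = - \frac{68}{-31671} - \frac{4818}{29804} = \left(-68\right) \left(- \frac{1}{31671}\right) - \frac{2409}{14902} = \frac{4}{1863} - \frac{2409}{14902} = - \frac{4428359}{27762426}$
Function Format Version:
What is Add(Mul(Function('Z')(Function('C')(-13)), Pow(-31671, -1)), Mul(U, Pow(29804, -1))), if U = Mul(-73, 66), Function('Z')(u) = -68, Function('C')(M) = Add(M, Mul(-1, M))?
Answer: Rational(-4428359, 27762426) ≈ -0.15951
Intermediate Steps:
Function('C')(M) = 0
U = -4818
Add(Mul(Function('Z')(Function('C')(-13)), Pow(-31671, -1)), Mul(U, Pow(29804, -1))) = Add(Mul(-68, Pow(-31671, -1)), Mul(-4818, Pow(29804, -1))) = Add(Mul(-68, Rational(-1, 31671)), Mul(-4818, Rational(1, 29804))) = Add(Rational(4, 1863), Rational(-2409, 14902)) = Rational(-4428359, 27762426)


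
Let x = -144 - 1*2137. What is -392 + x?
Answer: -2673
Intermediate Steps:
x = -2281 (x = -144 - 2137 = -2281)
-392 + x = -392 - 2281 = -2673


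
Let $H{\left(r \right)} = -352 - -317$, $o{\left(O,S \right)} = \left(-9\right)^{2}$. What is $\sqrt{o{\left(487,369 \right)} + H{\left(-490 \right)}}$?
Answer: $\sqrt{46} \approx 6.7823$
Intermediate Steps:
$o{\left(O,S \right)} = 81$
$H{\left(r \right)} = -35$ ($H{\left(r \right)} = -352 + 317 = -35$)
$\sqrt{o{\left(487,369 \right)} + H{\left(-490 \right)}} = \sqrt{81 - 35} = \sqrt{46}$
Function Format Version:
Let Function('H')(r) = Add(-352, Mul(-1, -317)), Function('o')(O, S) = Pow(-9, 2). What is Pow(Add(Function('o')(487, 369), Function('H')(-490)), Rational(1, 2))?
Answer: Pow(46, Rational(1, 2)) ≈ 6.7823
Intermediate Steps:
Function('o')(O, S) = 81
Function('H')(r) = -35 (Function('H')(r) = Add(-352, 317) = -35)
Pow(Add(Function('o')(487, 369), Function('H')(-490)), Rational(1, 2)) = Pow(Add(81, -35), Rational(1, 2)) = Pow(46, Rational(1, 2))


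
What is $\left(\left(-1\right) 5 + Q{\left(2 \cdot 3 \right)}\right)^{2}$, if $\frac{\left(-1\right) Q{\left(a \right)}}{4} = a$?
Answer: $841$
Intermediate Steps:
$Q{\left(a \right)} = - 4 a$
$\left(\left(-1\right) 5 + Q{\left(2 \cdot 3 \right)}\right)^{2} = \left(\left(-1\right) 5 - 4 \cdot 2 \cdot 3\right)^{2} = \left(-5 - 24\right)^{2} = \left(-29\right)^{2} = 841$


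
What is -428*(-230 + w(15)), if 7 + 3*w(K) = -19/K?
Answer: 4482872/45 ≈ 99619.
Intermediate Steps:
w(K) = -7/3 - 19/(3*K) (w(K) = -7/3 + (-19/K)/3 = -7/3 - 19/(3*K))
-428*(-230 + w(15)) = -428*(-230 + (⅓)*(-19 - 7*15)/15) = -428*(-230 + (⅓)*(1/15)*(-19 - 105)) = -428*(-230 + (⅓)*(1/15)*(-124)) = -428*(-230 - 124/45) = -428*(-10474/45) = 4482872/45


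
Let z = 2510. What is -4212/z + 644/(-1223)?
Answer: -3383858/1534865 ≈ -2.2047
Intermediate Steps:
-4212/z + 644/(-1223) = -4212/2510 + 644/(-1223) = -4212*1/2510 + 644*(-1/1223) = -2106/1255 - 644/1223 = -3383858/1534865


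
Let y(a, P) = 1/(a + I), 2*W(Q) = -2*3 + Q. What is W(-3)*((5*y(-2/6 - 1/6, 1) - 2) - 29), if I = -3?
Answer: 2043/14 ≈ 145.93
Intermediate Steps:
W(Q) = -3 + Q/2 (W(Q) = (-2*3 + Q)/2 = (-6 + Q)/2 = -3 + Q/2)
y(a, P) = 1/(-3 + a) (y(a, P) = 1/(a - 3) = 1/(-3 + a))
W(-3)*((5*y(-2/6 - 1/6, 1) - 2) - 29) = (-3 + (½)*(-3))*((5/(-3 + (-2/6 - 1/6)) - 2) - 29) = (-3 - 3/2)*((5/(-3 + (-2*⅙ - 1*⅙)) - 2) - 29) = -9*((5/(-3 + (-⅓ - ⅙)) - 2) - 29)/2 = -9*((5/(-3 - ½) - 2) - 29)/2 = -9*((5/(-7/2) - 2) - 29)/2 = -9*((5*(-2/7) - 2) - 29)/2 = -9*((-10/7 - 2) - 29)/2 = -9*(-24/7 - 29)/2 = -9/2*(-227/7) = 2043/14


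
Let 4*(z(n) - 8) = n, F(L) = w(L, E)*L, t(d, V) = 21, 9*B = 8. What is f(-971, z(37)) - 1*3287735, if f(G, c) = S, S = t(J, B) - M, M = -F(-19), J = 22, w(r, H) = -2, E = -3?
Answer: -3287676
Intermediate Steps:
B = 8/9 (B = (⅑)*8 = 8/9 ≈ 0.88889)
F(L) = -2*L
z(n) = 8 + n/4
M = -38 (M = -(-2)*(-19) = -1*38 = -38)
S = 59 (S = 21 - 1*(-38) = 21 + 38 = 59)
f(G, c) = 59
f(-971, z(37)) - 1*3287735 = 59 - 1*3287735 = 59 - 3287735 = -3287676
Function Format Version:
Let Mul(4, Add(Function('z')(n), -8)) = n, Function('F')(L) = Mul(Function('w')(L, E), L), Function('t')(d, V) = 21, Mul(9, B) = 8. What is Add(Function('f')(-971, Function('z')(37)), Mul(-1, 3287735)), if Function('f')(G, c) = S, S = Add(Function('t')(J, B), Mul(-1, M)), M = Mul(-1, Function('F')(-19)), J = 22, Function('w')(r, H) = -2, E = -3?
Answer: -3287676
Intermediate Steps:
B = Rational(8, 9) (B = Mul(Rational(1, 9), 8) = Rational(8, 9) ≈ 0.88889)
Function('F')(L) = Mul(-2, L)
Function('z')(n) = Add(8, Mul(Rational(1, 4), n))
M = -38 (M = Mul(-1, Mul(-2, -19)) = Mul(-1, 38) = -38)
S = 59 (S = Add(21, Mul(-1, -38)) = Add(21, 38) = 59)
Function('f')(G, c) = 59
Add(Function('f')(-971, Function('z')(37)), Mul(-1, 3287735)) = Add(59, Mul(-1, 3287735)) = Add(59, -3287735) = -3287676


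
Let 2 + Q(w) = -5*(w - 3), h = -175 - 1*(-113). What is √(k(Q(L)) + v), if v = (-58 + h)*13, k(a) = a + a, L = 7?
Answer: 2*I*√401 ≈ 40.05*I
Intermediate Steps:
h = -62 (h = -175 + 113 = -62)
Q(w) = 13 - 5*w (Q(w) = -2 - 5*(w - 3) = -2 - 5*(-3 + w) = -2 + (15 - 5*w) = 13 - 5*w)
k(a) = 2*a
v = -1560 (v = (-58 - 62)*13 = -120*13 = -1560)
√(k(Q(L)) + v) = √(2*(13 - 5*7) - 1560) = √(2*(13 - 35) - 1560) = √(2*(-22) - 1560) = √(-44 - 1560) = √(-1604) = 2*I*√401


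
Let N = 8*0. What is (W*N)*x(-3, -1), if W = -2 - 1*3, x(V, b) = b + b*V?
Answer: 0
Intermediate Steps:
N = 0
x(V, b) = b + V*b
W = -5 (W = -2 - 3 = -5)
(W*N)*x(-3, -1) = (-5*0)*(-(1 - 3)) = 0*(-1*(-2)) = 0*2 = 0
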